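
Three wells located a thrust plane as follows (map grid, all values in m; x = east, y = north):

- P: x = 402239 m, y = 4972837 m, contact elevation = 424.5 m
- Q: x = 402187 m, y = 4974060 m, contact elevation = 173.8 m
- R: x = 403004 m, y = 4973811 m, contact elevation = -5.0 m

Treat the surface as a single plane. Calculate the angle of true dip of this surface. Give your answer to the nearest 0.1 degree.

19.7°

Two edge vectors: P→Q = (-52, 1223, -250.7), P→R = (765, 974, -429.5).
Normal n = (P→Q) × (P→R) = (-281096.7, -214119.5, -986243).
So ∂z/∂x = −n_x/n_z = −0.28502 and ∂z/∂y = −n_y/n_z = −0.21711.
Gradient magnitude |∇z| = √(a² + b²) = √(0.08124 + 0.04714) = 0.35829.
True dip = arctan(0.35829) = 19.7°, dipping toward NE (azimuth ≈ 053°).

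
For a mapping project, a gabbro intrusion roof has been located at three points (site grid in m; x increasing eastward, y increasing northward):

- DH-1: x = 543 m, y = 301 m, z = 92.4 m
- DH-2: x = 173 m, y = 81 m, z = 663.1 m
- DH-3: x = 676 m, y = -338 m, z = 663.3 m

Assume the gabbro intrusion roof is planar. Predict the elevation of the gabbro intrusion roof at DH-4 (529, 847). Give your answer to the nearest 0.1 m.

-485.1 m

Two edge vectors: DH-1→DH-2 = (-370, -220, 570.7), DH-1→DH-3 = (133, -639, 570.9).
Normal n = (DH-1→DH-2) × (DH-1→DH-3) = (239079.3, 287136.1, 265690).
So ∂z/∂x = −n_x/n_z = −0.89984 and ∂z/∂y = −n_y/n_z = −1.08072.
Intercept c from DH-1: 92.4 + 488.61 + 325.30 = 906.31.
At (529, 847): z = −476.0 − 915.4 + 906.31 = -485.1 m.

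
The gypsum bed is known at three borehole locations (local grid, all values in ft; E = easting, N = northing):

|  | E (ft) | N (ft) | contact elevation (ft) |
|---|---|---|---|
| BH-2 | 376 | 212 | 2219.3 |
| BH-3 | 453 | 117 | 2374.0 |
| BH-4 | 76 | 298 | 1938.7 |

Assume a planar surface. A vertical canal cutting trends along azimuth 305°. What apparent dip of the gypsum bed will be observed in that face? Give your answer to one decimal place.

Let the plane be z = a·E + b·N + c.
BH-3−BH-2: 77a − 95b = 154.7;  BH-4−BH-2: −300a + 86b = −280.6.
Solving gives a = 0.61033, b = −1.13373.
Unit vector along 305° is (sin 305°, cos 305°) = (-0.8192, 0.5736).
Slope in that direction = a·(-0.8192) + b·(0.5736) = −1.15024.
Apparent dip = arctan|1.15024| = 49.0° (true dip is 52.2°, so apparent ≤ true as expected).

49.0°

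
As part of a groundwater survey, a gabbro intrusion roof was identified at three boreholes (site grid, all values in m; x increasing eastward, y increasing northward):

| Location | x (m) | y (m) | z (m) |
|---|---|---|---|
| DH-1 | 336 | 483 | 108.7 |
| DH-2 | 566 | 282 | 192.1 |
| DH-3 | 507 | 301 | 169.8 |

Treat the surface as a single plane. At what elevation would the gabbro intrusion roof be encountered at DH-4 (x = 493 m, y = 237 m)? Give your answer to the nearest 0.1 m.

162.6 m

Let the plane be z = a·x + b·y + c.
DH-2−DH-1: 230a − 201b = 83.4;  DH-3−DH-1: 171a − 182b = 61.1.
Solving gives a = 0.38693, b = 0.02783.
Then c = 108.7 − a·336 − b·483 = −34.75.
At (493, 237): z = 190.8 + 6.6 − 34.75 = 162.6 m.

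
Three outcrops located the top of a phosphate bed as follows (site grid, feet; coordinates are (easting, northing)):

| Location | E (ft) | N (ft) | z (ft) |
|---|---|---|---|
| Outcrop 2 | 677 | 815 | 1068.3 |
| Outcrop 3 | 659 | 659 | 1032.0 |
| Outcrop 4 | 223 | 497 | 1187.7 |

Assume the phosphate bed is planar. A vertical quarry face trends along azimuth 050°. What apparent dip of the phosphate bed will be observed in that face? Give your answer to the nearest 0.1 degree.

9.7°

Let the plane be z = a·E + b·N + c.
Outcrop 3−Outcrop 2: −18a − 156b = −36.3;  Outcrop 4−Outcrop 2: −454a − 318b = 119.4.
Solving gives a = −0.46344, b = 0.28617.
Unit vector along 050° is (sin 50°, cos 50°) = (0.7660, 0.6428).
Slope in that direction = a·(0.7660) + b·(0.6428) = −0.17107.
Apparent dip = arctan|0.17107| = 9.7° (true dip is 28.6°, so apparent ≤ true as expected).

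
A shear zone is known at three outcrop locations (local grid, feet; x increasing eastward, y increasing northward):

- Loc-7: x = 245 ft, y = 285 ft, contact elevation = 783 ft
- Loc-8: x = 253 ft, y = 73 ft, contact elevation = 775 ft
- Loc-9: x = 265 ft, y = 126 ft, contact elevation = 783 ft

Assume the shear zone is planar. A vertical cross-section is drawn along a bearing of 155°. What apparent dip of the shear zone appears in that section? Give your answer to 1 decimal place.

7.5°

Two edge vectors: Loc-7→Loc-8 = (8, -212, -8), Loc-7→Loc-9 = (20, -159, 0).
Normal n = (Loc-7→Loc-8) × (Loc-7→Loc-9) = (-1272, -160, 2968).
So ∂z/∂x = −n_x/n_z = 0.42857 and ∂z/∂y = −n_y/n_z = 0.05391.
Unit vector along 155° is (sin 155°, cos 155°) = (0.4226, -0.9063).
Slope in that direction = a·(0.4226) + b·(-0.9063) = 0.13226.
Apparent dip = arctan|0.13226| = 7.5° (true dip is 23.4°, so apparent ≤ true as expected).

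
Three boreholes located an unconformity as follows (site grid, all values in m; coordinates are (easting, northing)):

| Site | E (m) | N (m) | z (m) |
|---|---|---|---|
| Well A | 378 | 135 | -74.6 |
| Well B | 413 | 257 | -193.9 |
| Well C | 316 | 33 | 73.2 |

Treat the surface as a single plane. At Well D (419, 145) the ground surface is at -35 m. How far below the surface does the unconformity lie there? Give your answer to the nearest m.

105 m

Two edge vectors: Well A→Well B = (35, 122, -119.3), Well A→Well C = (-62, -102, 147.8).
Normal n = (Well A→Well B) × (Well A→Well C) = (5863, 2223.6, 3994).
So ∂z/∂E = −n_x/n_z = −1.46795 and ∂z/∂N = −n_y/n_z = −0.55674.
Intercept c from Well A: -74.6 + 554.89 + 75.16 = 555.45.
At (419, 145): z_contact = −615.1 − 80.7 + 555.45 = -140.4 m.
Depth below ground = -35 − (-140.4) = 105 m.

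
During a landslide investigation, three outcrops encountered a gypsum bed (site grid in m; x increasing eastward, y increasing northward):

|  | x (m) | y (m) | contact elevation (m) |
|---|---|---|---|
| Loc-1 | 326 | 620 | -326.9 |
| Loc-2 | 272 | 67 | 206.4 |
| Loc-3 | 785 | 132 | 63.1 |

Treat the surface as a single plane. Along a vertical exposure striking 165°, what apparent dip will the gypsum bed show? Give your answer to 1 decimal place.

Two edge vectors: Loc-1→Loc-2 = (-54, -553, 533.3), Loc-1→Loc-3 = (459, -488, 390).
Normal n = (Loc-1→Loc-2) × (Loc-1→Loc-3) = (44580.4, 265844.7, 280179).
So ∂z/∂x = −n_x/n_z = −0.15911 and ∂z/∂y = −n_y/n_z = −0.94884.
Unit vector along 165° is (sin 165°, cos 165°) = (0.2588, -0.9659).
Slope in that direction = a·(0.2588) + b·(-0.9659) = 0.87533.
Apparent dip = arctan|0.87533| = 41.2° (true dip is 43.9°, so apparent ≤ true as expected).

41.2°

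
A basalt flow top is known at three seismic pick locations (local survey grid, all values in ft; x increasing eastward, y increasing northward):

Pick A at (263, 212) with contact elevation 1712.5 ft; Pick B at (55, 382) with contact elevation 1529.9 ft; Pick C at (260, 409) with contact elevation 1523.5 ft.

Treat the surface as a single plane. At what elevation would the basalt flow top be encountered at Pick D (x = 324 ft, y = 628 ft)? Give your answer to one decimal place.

1319.8 ft

Let the plane be z = a·x + b·y + c.
Pick B−Pick A: −208a + 170b = −182.6;  Pick C−Pick A: −3a + 197b = −189.
Solving gives a = 0.09495, b = −0.95794.
Then c = 1712.5 − a·263 − b·212 = 1890.61.
At (324, 628): z = 30.8 − 601.6 + 1890.61 = 1319.8 ft.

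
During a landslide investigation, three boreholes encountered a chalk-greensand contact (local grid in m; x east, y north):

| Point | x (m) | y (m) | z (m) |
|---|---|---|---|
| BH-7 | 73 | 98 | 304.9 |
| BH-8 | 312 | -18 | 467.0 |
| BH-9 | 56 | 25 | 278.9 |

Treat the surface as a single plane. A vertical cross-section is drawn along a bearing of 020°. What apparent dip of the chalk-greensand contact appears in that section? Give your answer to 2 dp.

Two edge vectors: BH-7→BH-8 = (239, -116, 162.1), BH-7→BH-9 = (-17, -73, -26).
Normal n = (BH-7→BH-8) × (BH-7→BH-9) = (14849.3, 3458.3, -19419).
So ∂z/∂x = −n_x/n_z = 0.76468 and ∂z/∂y = −n_y/n_z = 0.17809.
Unit vector along 020° is (sin 20°, cos 20°) = (0.3420, 0.9397).
Slope in that direction = a·(0.3420) + b·(0.9397) = 0.42888.
Apparent dip = arctan|0.42888| = 23.21° (true dip is 38.1°, so apparent ≤ true as expected).

23.21°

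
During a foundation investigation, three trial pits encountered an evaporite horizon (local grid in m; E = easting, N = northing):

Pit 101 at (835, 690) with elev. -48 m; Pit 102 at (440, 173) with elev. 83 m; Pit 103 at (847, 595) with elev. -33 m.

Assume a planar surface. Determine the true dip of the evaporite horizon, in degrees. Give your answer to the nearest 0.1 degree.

11.4°

Two edge vectors: Pit 101→Pit 102 = (-395, -517, 131), Pit 101→Pit 103 = (12, -95, 15).
Normal n = (Pit 101→Pit 102) × (Pit 101→Pit 103) = (4690, 7497, 43729).
So ∂z/∂E = −n_x/n_z = −0.10725 and ∂z/∂N = −n_y/n_z = −0.17144.
Gradient magnitude |∇z| = √(a² + b²) = √(0.01150 + 0.02939) = 0.20223.
True dip = arctan(0.20223) = 11.4°, dipping toward NNE (azimuth ≈ 032°).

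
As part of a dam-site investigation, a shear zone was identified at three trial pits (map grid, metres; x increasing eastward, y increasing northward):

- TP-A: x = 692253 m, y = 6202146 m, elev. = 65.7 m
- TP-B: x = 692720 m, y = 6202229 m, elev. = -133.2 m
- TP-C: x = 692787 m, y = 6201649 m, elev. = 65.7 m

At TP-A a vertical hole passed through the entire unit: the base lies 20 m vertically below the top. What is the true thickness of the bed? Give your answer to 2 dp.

Let the plane be z = a·x + b·y + c.
TP-B−TP-A: 467a + 83b = −198.9;  TP-C−TP-A: 534a − 497b = 0.
Solving gives a = −0.35762, b = −0.38424.
|∇z| = √(a²+b²) = 0.52491, so dip δ = arctan(0.52491) = 27.70°.
True thickness = vertical thickness × cos δ = 20 × cos 27.70° = 17.71 m.

17.71 m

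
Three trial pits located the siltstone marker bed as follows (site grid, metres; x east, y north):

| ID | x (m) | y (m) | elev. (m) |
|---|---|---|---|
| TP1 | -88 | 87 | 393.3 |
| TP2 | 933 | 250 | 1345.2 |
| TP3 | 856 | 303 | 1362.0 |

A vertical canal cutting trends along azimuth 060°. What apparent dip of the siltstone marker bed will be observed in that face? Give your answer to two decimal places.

52.39°

Two edge vectors: TP1→TP2 = (1021, 163, 951.9), TP1→TP3 = (944, 216, 968.7).
Normal n = (TP1→TP2) × (TP1→TP3) = (-47712.3, -90449.1, 66664).
So ∂z/∂x = −n_x/n_z = 0.71571 and ∂z/∂y = −n_y/n_z = 1.35679.
Unit vector along 060° is (sin 60°, cos 60°) = (0.8660, 0.5000).
Slope in that direction = a·(0.8660) + b·(0.5000) = 1.29822.
Apparent dip = arctan|1.29822| = 52.39° (true dip is 56.9°, so apparent ≤ true as expected).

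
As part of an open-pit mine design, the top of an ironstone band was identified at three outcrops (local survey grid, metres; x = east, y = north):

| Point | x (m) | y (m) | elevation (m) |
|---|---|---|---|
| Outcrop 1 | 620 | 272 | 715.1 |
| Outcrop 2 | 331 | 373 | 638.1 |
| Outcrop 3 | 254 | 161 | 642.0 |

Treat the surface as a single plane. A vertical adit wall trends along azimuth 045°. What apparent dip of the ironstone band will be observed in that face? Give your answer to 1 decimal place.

Let the plane be z = a·x + b·y + c.
Outcrop 2−Outcrop 1: −289a + 101b = −77;  Outcrop 3−Outcrop 1: −366a − 111b = −73.1.
Solving gives a = 0.23072, b = −0.10220.
Unit vector along 045° is (sin 45°, cos 45°) = (0.7071, 0.7071).
Slope in that direction = a·(0.7071) + b·(0.7071) = 0.09088.
Apparent dip = arctan|0.09088| = 5.2° (true dip is 14.2°, so apparent ≤ true as expected).

5.2°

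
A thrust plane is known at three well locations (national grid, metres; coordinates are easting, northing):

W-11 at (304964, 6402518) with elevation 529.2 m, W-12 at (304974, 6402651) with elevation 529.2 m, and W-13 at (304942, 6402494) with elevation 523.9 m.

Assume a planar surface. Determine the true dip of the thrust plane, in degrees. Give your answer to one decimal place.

14.7°

Let the plane be z = a·easting + b·northing + c.
W-12−W-11: 10a + 133b = 0;  W-13−W-11: −22a − 24b = −5.3.
Solving gives a = 0.26243, b = −0.01973.
Gradient magnitude |∇z| = √(a² + b²) = √(0.06887 + 0.00039) = 0.26318.
True dip = arctan(0.26318) = 14.7°, dipping toward W (azimuth ≈ 274°).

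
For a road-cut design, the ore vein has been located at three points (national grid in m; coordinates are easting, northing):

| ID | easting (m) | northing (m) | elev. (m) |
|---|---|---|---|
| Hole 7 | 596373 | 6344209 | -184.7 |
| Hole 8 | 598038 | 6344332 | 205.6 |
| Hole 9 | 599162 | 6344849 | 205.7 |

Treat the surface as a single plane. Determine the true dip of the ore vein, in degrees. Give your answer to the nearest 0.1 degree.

33.7°

Two edge vectors: Hole 7→Hole 8 = (1665, 123, 390.3), Hole 7→Hole 9 = (2789, 640, 390.4).
Normal n = (Hole 7→Hole 8) × (Hole 7→Hole 9) = (-201772.8, 438530.7, 722553).
So ∂z/∂easting = −n_x/n_z = 0.27925 and ∂z/∂northing = −n_y/n_z = −0.60692.
Gradient magnitude |∇z| = √(a² + b²) = √(0.07798 + 0.36835) = 0.66808.
True dip = arctan(0.66808) = 33.7°, dipping toward NNW (azimuth ≈ 335°).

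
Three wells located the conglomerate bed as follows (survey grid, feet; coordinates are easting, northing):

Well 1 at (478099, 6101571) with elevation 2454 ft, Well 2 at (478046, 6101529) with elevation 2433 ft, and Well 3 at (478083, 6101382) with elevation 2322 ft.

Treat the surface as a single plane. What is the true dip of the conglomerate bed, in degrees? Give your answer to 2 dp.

36.22°

Two edge vectors: Well 1→Well 2 = (-53, -42, -21), Well 1→Well 3 = (-16, -189, -132).
Normal n = (Well 1→Well 2) × (Well 1→Well 3) = (1575, -6660, 9345).
So ∂z/∂easting = −n_x/n_z = −0.16854 and ∂z/∂northing = −n_y/n_z = 0.71268.
Gradient magnitude |∇z| = √(a² + b²) = √(0.02841 + 0.50791) = 0.73234.
True dip = arctan(0.73234) = 36.22°, dipping toward SSE (azimuth ≈ 167°).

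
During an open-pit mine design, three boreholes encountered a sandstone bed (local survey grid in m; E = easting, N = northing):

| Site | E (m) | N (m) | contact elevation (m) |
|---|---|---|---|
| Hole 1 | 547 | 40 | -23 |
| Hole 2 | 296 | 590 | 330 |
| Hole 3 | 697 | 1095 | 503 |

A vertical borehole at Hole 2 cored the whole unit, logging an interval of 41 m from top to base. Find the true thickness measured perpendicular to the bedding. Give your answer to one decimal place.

Let the plane be z = a·E + b·N + c.
Hole 2−Hole 1: −251a + 550b = 353;  Hole 3−Hole 1: 150a + 1055b = 526.
Solving gives a = −0.23931, b = 0.53260.
|∇z| = √(a²+b²) = 0.58390, so dip δ = arctan(0.58390) = 30.28°.
True thickness = vertical thickness × cos δ = 41 × cos 30.28° = 35.4 m.

35.4 m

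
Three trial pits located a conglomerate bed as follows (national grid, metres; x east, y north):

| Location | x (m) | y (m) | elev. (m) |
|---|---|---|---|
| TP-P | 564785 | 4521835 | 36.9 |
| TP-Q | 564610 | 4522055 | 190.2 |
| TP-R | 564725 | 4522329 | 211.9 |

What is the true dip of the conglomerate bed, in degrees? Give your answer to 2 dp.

Let the plane be z = a·x + b·y + c.
TP-Q−TP-P: −175a + 220b = 153.3;  TP-R−TP-P: −60a + 494b = 175.
Solving gives a = −0.50826, b = 0.29252.
Gradient magnitude |∇z| = √(a² + b²) = √(0.25833 + 0.08557) = 0.58643.
True dip = arctan(0.58643) = 30.39°, dipping toward ESE (azimuth ≈ 120°).

30.39°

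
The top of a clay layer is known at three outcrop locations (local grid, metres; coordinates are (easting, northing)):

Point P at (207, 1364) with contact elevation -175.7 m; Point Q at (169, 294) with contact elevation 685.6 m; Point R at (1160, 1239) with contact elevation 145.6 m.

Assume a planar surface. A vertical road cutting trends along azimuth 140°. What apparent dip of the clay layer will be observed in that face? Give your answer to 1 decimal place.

Two edge vectors: Point P→Point Q = (-38, -1070, 861.3), Point P→Point R = (953, -125, 321.3).
Normal n = (Point P→Point Q) × (Point P→Point R) = (-236128.5, 833028.3, 1024460).
So ∂z/∂E = −n_x/n_z = 0.23049 and ∂z/∂N = −n_y/n_z = −0.81314.
Unit vector along 140° is (sin 140°, cos 140°) = (0.6428, -0.7660).
Slope in that direction = a·(0.6428) + b·(-0.7660) = 0.77106.
Apparent dip = arctan|0.77106| = 37.6° (true dip is 40.2°, so apparent ≤ true as expected).

37.6°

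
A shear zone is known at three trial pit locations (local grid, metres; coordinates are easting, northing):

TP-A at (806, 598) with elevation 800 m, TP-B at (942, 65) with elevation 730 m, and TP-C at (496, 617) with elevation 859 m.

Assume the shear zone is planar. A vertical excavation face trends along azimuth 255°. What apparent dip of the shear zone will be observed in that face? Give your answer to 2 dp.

Two edge vectors: TP-A→TP-B = (136, -533, -70), TP-A→TP-C = (-310, 19, 59).
Normal n = (TP-A→TP-B) × (TP-A→TP-C) = (-30117, 13676, -162646).
So ∂z/∂easting = −n_x/n_z = −0.18517 and ∂z/∂northing = −n_y/n_z = 0.08408.
Unit vector along 255° is (sin 255°, cos 255°) = (-0.9659, -0.2588).
Slope in that direction = a·(-0.9659) + b·(-0.2588) = 0.15710.
Apparent dip = arctan|0.15710| = 8.93° (true dip is 11.5°, so apparent ≤ true as expected).

8.93°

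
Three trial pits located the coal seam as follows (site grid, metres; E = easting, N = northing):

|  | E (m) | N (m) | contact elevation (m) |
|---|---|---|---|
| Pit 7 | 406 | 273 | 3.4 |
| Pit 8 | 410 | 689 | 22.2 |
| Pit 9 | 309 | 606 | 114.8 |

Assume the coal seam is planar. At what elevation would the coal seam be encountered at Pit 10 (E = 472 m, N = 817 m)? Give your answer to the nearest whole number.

-30 m

Let the plane be z = a·E + b·N + c.
Pit 8−Pit 7: 4a + 416b = 18.8;  Pit 9−Pit 7: −97a + 333b = 111.4.
Solving gives a = −0.96157, b = 0.05444.
Then c = 3.4 − a·406 − b·273 = 378.93.
At (472, 817): z = −453.9 + 44.5 + 378.93 = -30.4 m.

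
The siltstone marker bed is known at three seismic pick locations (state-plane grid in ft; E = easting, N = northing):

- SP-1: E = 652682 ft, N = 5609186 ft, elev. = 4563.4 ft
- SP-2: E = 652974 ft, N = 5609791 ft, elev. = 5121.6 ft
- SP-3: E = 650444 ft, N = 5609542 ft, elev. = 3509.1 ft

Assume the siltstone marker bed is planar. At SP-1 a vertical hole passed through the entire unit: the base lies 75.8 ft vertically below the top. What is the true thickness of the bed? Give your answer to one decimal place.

57.4 ft

Let the plane be z = a·E + b·N + c.
SP-2−SP-1: 292a + 605b = 558.2;  SP-3−SP-1: −2238a + 356b = −1054.3.
Solving gives a = 0.57380, b = 0.64570.
|∇z| = √(a²+b²) = 0.86382, so dip δ = arctan(0.86382) = 40.82°.
True thickness = vertical thickness × cos δ = 75.8 × cos 40.82° = 57.4 ft.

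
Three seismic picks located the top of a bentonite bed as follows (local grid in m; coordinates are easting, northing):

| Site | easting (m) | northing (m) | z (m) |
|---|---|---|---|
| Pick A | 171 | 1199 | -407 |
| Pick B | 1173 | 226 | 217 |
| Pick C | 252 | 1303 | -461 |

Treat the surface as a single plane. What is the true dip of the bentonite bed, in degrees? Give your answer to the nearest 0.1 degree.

Let the plane be z = a·easting + b·northing + c.
Pick B−Pick A: 1002a − 973b = 624;  Pick C−Pick A: 81a + 104b = −54.
Solving gives a = 0.06750, b = −0.57180.
Gradient magnitude |∇z| = √(a² + b²) = √(0.00456 + 0.32696) = 0.57577.
True dip = arctan(0.57577) = 29.9°, dipping toward N (azimuth ≈ 353°).

29.9°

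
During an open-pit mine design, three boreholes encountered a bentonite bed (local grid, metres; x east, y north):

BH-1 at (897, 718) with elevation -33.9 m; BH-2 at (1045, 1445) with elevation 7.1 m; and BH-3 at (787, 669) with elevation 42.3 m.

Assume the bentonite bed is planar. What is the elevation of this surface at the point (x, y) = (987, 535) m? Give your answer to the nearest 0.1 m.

Two edge vectors: BH-1→BH-2 = (148, 727, 41), BH-1→BH-3 = (-110, -49, 76.2).
Normal n = (BH-1→BH-2) × (BH-1→BH-3) = (57406.4, -15787.6, 72718).
So ∂z/∂x = −n_x/n_z = −0.789439 and ∂z/∂y = −n_y/n_z = 0.217107.
Intercept c from BH-1: -33.9 + 708.13 − 155.88 = 518.34.
At (987, 535): z = −779.2 + 116.2 + 518.34 = -144.7 m.

-144.7 m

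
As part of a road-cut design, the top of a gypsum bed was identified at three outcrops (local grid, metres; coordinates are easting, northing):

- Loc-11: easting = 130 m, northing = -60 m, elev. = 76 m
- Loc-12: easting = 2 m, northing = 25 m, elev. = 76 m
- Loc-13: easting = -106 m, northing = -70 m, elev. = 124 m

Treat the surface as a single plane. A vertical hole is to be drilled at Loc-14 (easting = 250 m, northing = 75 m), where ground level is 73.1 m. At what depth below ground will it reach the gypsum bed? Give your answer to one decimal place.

58.9 m

Let the plane be z = a·easting + b·northing + c.
Loc-12−Loc-11: −128a + 85b = 0;  Loc-13−Loc-11: −236a − 10b = 48.
Solving gives a = −0.19119, b = −0.28791.
Then c = 76 − a·130 − b·-60 = 83.58.
At (250, 75): z_contact = −47.80 − 21.59 + 83.58 = 14.19 m.
Depth below ground = 73.1 − 14.19 = 58.9 m.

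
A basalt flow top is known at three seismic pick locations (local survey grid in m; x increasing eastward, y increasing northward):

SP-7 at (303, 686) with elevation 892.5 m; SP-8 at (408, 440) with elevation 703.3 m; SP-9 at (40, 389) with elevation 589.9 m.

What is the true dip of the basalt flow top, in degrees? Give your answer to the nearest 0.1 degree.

Let the plane be z = a·x + b·y + c.
SP-8−SP-7: 105a − 246b = −189.2;  SP-9−SP-7: −263a − 297b = −302.6.
Solving gives a = 0.19031, b = 0.85033.
Gradient magnitude |∇z| = √(a² + b²) = √(0.03622 + 0.72307) = 0.87137.
True dip = arctan(0.87137) = 41.1°, dipping toward SSW (azimuth ≈ 193°).

41.1°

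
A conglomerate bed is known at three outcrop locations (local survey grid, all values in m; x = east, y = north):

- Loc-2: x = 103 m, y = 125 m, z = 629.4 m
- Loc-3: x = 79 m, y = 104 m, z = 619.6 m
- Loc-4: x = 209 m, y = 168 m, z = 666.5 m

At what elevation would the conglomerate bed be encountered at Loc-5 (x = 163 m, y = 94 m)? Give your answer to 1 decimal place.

Two edge vectors: Loc-2→Loc-3 = (-24, -21, -9.8), Loc-2→Loc-4 = (106, 43, 37.1).
Normal n = (Loc-2→Loc-3) × (Loc-2→Loc-4) = (-357.7, -148.4, 1194).
So ∂z/∂x = −n_x/n_z = 0.29958 and ∂z/∂y = −n_y/n_z = 0.12429.
Intercept c from Loc-2: 629.4 − 30.86 − 15.54 = 583.01.
At (163, 94): z = 48.8 + 11.7 + 583.01 = 643.5 m.

643.5 m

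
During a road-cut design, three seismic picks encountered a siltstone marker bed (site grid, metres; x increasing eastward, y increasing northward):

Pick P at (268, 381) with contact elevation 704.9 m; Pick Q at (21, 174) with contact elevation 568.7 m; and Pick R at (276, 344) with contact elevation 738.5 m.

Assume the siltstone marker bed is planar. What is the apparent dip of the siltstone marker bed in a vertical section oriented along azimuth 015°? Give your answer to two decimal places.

19.67°

Let the plane be z = a·x + b·y + c.
Pick Q−Pick P: −247a − 207b = −136.2;  Pick R−Pick P: 8a − 37b = 33.6.
Solving gives a = 1.11113, b = −0.66786.
Unit vector along 015° is (sin 15°, cos 15°) = (0.2588, 0.9659).
Slope in that direction = a·(0.2588) + b·(0.9659) = −0.35753.
Apparent dip = arctan|0.35753| = 19.67° (true dip is 52.4°, so apparent ≤ true as expected).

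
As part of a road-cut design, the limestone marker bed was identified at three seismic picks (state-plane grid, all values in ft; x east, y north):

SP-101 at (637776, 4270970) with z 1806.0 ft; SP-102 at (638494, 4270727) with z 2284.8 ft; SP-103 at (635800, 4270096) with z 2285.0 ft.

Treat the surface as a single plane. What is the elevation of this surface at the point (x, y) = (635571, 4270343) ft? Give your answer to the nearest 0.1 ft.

Let the plane be z = a·x + b·y + c.
SP-102−SP-101: 718a − 243b = 478.8;  SP-103−SP-101: −1976a − 874b = 479.
Solving gives a = 0.272703981, b = −1.164603051.
Then c = 1806 − a·637776 − b·4270970 = 4801866.64.
At (635571, 4270343): z = 173322.7 − 4973254.5 + 4801866.64 = 1934.9 ft.

1934.9 ft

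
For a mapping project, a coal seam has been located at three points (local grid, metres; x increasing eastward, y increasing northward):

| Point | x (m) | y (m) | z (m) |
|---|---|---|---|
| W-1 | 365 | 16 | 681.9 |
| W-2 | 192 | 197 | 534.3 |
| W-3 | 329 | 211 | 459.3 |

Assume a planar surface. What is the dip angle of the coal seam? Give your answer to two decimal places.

52.23°

Two edge vectors: W-1→W-2 = (-173, 181, -147.6), W-1→W-3 = (-36, 195, -222.6).
Normal n = (W-1→W-2) × (W-1→W-3) = (-11508.6, -33196.2, -27219).
So ∂z/∂x = −n_x/n_z = −0.42281 and ∂z/∂y = −n_y/n_z = −1.21960.
Gradient magnitude |∇z| = √(a² + b²) = √(0.17877 + 1.48742) = 1.29081.
True dip = arctan(1.29081) = 52.23°, dipping toward NNE (azimuth ≈ 019°).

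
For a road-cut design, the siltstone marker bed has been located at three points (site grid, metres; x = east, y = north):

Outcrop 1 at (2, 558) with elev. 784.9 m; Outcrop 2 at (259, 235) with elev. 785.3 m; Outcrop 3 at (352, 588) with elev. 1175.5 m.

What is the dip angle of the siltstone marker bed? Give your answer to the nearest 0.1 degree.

53.2°

Let the plane be z = a·x + b·y + c.
Outcrop 2−Outcrop 1: 257a − 323b = 0.4;  Outcrop 3−Outcrop 1: 350a + 30b = 390.6.
Solving gives a = 1.04485, b = 0.83011.
Gradient magnitude |∇z| = √(a² + b²) = √(1.09171 + 0.68908) = 1.33446.
True dip = arctan(1.33446) = 53.2°, dipping toward SW (azimuth ≈ 232°).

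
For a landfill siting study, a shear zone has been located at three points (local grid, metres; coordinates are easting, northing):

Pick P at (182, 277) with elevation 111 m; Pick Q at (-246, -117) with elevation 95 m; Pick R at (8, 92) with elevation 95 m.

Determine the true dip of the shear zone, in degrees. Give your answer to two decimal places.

26.35°

Two edge vectors: Pick P→Pick Q = (-428, -394, -16), Pick P→Pick R = (-174, -185, -16).
Normal n = (Pick P→Pick Q) × (Pick P→Pick R) = (3344, -4064, 10624).
So ∂z/∂easting = −n_x/n_z = −0.31476 and ∂z/∂northing = −n_y/n_z = 0.38253.
Gradient magnitude |∇z| = √(a² + b²) = √(0.09907 + 0.14633) = 0.49538.
True dip = arctan(0.49538) = 26.35°, dipping toward SE (azimuth ≈ 141°).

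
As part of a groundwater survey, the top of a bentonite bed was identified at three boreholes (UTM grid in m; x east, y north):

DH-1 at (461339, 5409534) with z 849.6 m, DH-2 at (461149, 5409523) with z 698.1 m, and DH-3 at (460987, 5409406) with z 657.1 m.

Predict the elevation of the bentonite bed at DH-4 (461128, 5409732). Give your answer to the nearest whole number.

Two edge vectors: DH-1→DH-2 = (-190, -11, -151.5), DH-1→DH-3 = (-352, -128, -192.5).
Normal n = (DH-1→DH-2) × (DH-1→DH-3) = (-17274.5, 16753, 20448).
So ∂z/∂x = −n_x/n_z = 0.84480145 and ∂z/∂y = −n_y/n_z = −0.81929773.
Intercept c from DH-1: 849.6 − 389739.86 + 4432018.93 = 4043128.68.
At (461128, 5409732): z = 389561.6 − 4432181.2 + 4043128.68 = 509.1 m.

509 m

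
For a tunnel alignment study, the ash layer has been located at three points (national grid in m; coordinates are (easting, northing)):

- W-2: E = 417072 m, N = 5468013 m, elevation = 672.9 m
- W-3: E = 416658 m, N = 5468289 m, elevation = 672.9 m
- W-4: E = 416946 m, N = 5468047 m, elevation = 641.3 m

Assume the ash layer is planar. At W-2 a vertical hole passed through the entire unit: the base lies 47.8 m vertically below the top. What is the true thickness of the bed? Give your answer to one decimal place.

38.1 m

Let the plane be z = a·E + b·N + c.
W-3−W-2: −414a + 276b = 0;  W-4−W-2: −126a + 34b = −31.6.
Solving gives a = 0.42133, b = 0.63200.
|∇z| = √(a²+b²) = 0.75957, so dip δ = arctan(0.75957) = 37.22°.
True thickness = vertical thickness × cos δ = 47.8 × cos 37.22° = 38.1 m.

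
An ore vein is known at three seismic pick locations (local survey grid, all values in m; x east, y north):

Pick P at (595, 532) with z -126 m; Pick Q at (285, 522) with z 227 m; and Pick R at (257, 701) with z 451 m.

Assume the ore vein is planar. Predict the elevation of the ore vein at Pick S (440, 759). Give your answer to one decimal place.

Two edge vectors: Pick P→Pick Q = (-310, -10, 353), Pick P→Pick R = (-338, 169, 577).
Normal n = (Pick P→Pick Q) × (Pick P→Pick R) = (-65427, 59556, -55770).
So ∂z/∂x = −n_x/n_z = −1.17316 and ∂z/∂y = −n_y/n_z = 1.06789.
Intercept c from Pick P: -126 + 698.03 − 568.12 = 3.91.
At (440, 759): z = −516.2 + 810.5 + 3.91 = 298.2 m.

298.2 m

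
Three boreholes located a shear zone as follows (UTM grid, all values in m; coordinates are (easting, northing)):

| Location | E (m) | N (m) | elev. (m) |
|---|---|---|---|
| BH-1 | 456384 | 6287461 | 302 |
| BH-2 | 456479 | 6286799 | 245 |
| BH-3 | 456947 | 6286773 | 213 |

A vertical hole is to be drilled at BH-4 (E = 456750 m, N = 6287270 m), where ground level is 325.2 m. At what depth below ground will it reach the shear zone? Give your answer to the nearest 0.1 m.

61.4 m

Two edge vectors: BH-1→BH-2 = (95, -662, -57), BH-1→BH-3 = (563, -688, -89).
Normal n = (BH-1→BH-2) × (BH-1→BH-3) = (19702, -23636, 307346).
So ∂z/∂E = −n_x/n_z = −0.064103649 and ∂z/∂N = −n_y/n_z = 0.076903555.
Intercept c from BH-1: 302 + 29255.88 − 483528.10 = −453970.22.
At (456750, 6287270): z_contact = −29279.34 + 483513.41 − 453970.22 = 263.85 m.
Depth below ground = 325.2 − 263.85 = 61.4 m.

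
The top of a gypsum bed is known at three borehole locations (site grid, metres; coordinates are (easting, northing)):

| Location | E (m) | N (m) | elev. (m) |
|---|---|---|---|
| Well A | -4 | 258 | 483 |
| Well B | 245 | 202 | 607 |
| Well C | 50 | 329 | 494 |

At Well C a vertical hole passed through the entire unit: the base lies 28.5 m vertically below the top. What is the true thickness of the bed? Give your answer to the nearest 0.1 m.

Two edge vectors: Well A→Well B = (249, -56, 124), Well A→Well C = (54, 71, 11).
Normal n = (Well A→Well B) × (Well A→Well C) = (-9420, 3957, 20703).
So ∂z/∂E = −n_x/n_z = 0.45501 and ∂z/∂N = −n_y/n_z = −0.19113.
|∇z| = √(a²+b²) = 0.49352, so dip δ = arctan(0.49352) = 26.27°.
True thickness = vertical thickness × cos δ = 28.5 × cos 26.27° = 25.6 m.

25.6 m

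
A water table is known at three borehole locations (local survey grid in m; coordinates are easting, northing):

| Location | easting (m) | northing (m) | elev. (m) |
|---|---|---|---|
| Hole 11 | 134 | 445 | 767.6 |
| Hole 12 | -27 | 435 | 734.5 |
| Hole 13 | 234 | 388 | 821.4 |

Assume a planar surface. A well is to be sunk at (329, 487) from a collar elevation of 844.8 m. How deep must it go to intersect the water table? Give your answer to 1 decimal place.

52.8 m

Let the plane be z = a·easting + b·northing + c.
Hole 12−Hole 11: −161a − 10b = −33.1;  Hole 13−Hole 11: 100a − 57b = 53.8.
Solving gives a = 0.23825, b = −0.52587.
Then c = 767.6 − a·134 − b·445 = 969.69.
At (329, 487): z_contact = 78.39 − 256.10 + 969.69 = 791.97 m.
Depth below ground = 844.8 − 791.97 = 52.8 m.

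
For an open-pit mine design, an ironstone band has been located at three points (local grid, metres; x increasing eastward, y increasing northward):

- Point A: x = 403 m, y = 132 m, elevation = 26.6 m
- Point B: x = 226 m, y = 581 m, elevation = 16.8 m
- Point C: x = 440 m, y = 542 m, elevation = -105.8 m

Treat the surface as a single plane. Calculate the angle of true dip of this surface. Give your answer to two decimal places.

Two edge vectors: Point A→Point B = (-177, 449, -9.8), Point A→Point C = (37, 410, -132.4).
Normal n = (Point A→Point B) × (Point A→Point C) = (-55429.6, -23797.4, -89183).
So ∂z/∂x = −n_x/n_z = −0.62153 and ∂z/∂y = −n_y/n_z = −0.26684.
Gradient magnitude |∇z| = √(a² + b²) = √(0.38630 + 0.07120) = 0.67639.
True dip = arctan(0.67639) = 34.07°, dipping toward ENE (azimuth ≈ 067°).

34.07°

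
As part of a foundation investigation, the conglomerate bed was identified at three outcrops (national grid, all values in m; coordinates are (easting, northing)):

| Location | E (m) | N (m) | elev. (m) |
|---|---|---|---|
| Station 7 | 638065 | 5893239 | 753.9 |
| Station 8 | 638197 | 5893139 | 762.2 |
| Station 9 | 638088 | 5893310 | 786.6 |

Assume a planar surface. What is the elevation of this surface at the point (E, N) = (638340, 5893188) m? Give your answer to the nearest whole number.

Two edge vectors: Station 7→Station 8 = (132, -100, 8.3), Station 7→Station 9 = (23, 71, 32.7).
Normal n = (Station 7→Station 8) × (Station 7→Station 9) = (-3859.3, -4125.5, 11672).
So ∂z/∂E = −n_x/n_z = 0.33064599 and ∂z/∂N = −n_y/n_z = 0.35345271.
Intercept c from Station 7: 753.9 − 210973.63 − 2082981.28 = −2293201.01.
At (638340, 5893188): z = 211064.6 + 2082963.3 − 2293201.01 = 826.8 m.

827 m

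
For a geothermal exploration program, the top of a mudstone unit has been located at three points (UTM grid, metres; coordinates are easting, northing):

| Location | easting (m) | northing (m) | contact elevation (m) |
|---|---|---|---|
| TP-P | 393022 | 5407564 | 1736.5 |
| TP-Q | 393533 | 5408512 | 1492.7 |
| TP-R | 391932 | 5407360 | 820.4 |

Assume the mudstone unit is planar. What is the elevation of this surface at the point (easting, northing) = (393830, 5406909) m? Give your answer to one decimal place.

3052.4 m

Two edge vectors: TP-P→TP-Q = (511, 948, -243.8), TP-P→TP-R = (-1090, -204, -916.1).
Normal n = (TP-P→TP-Q) × (TP-P→TP-R) = (-918198, 733869.1, 929076).
So ∂z/∂easting = −n_x/n_z = 0.988291593 and ∂z/∂northing = −n_y/n_z = −0.789891354.
Intercept c from TP-P: 1736.5 − 388420.34 + 4271388.05 = 3884704.21.
At (393830, 5406909): z = 389218.9 − 4270870.7 + 3884704.21 = 3052.4 m.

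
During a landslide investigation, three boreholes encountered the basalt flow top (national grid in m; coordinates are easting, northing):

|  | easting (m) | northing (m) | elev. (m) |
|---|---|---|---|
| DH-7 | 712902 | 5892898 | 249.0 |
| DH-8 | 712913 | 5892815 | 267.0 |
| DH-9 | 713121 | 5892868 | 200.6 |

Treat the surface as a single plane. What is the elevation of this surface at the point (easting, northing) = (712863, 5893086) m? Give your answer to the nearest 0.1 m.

211.8 m

Let the plane be z = a·easting + b·northing + c.
DH-8−DH-7: 11a − 83b = 18;  DH-9−DH-7: 219a − 30b = −48.4.
Solving gives a = −0.255348238, b = −0.250708803.
Then c = 249 − a·712902 − b·5892898 = 1659688.67.
At (712863, 5893086): z = −182028.3 − 1477448.5 + 1659688.67 = 211.8 m.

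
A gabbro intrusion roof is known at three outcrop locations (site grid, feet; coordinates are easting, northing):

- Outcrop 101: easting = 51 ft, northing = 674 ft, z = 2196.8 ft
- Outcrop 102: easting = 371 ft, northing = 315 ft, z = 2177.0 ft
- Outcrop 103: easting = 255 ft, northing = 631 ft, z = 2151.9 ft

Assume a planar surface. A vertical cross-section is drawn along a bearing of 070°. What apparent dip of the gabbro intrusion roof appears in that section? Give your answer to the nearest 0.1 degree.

Let the plane be z = a·easting + b·northing + c.
Outcrop 102−Outcrop 101: 320a − 359b = −19.8;  Outcrop 103−Outcrop 101: 204a − 43b = −44.9.
Solving gives a = −0.25670, b = −0.17366.
Unit vector along 070° is (sin 70°, cos 70°) = (0.9397, 0.3420).
Slope in that direction = a·(0.9397) + b·(0.3420) = −0.30062.
Apparent dip = arctan|0.30062| = 16.7° (true dip is 17.2°, so apparent ≤ true as expected).

16.7°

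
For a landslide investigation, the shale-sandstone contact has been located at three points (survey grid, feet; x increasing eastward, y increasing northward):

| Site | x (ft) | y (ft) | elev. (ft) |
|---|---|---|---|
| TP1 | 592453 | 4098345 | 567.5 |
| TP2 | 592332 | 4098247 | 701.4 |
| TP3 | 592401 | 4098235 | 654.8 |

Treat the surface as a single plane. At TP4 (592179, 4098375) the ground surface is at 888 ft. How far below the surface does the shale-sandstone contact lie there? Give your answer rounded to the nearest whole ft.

128 ft

Let the plane be z = a·x + b·y + c.
TP2−TP1: −121a − 98b = 133.9;  TP3−TP1: −52a − 110b = 87.3.
Solving gives a = −0.75159484, b = −0.43833699.
Then c = 567.5 − a·592453 − b·4098345 = 2242308.31.
At (592179, 4098375): z_contact = −445078.7 − 1796469.3 + 2242308.31 = 760.3 ft.
Depth below ground = 888 − 760.3 = 128 ft.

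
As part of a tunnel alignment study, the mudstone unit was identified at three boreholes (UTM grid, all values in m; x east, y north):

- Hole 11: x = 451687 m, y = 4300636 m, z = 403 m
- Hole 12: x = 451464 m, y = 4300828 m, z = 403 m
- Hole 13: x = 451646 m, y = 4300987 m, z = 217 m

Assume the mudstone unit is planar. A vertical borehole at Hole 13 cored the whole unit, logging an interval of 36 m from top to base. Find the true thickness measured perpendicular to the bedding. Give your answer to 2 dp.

Two edge vectors: Hole 11→Hole 12 = (-223, 192, 0), Hole 11→Hole 13 = (-41, 351, -186).
Normal n = (Hole 11→Hole 12) × (Hole 11→Hole 13) = (-35712, -41478, -70401).
So ∂z/∂x = −n_x/n_z = −0.50727 and ∂z/∂y = −n_y/n_z = −0.58917.
|∇z| = √(a²+b²) = 0.77746, so dip δ = arctan(0.77746) = 37.86°.
True thickness = vertical thickness × cos δ = 36 × cos 37.86° = 28.42 m.

28.42 m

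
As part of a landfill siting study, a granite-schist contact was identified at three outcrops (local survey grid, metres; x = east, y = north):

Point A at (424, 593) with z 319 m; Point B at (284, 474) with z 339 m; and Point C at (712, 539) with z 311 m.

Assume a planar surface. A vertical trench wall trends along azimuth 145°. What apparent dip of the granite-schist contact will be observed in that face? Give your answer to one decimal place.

Two edge vectors: Point A→Point B = (-140, -119, 20), Point A→Point C = (288, -54, -8).
Normal n = (Point A→Point B) × (Point A→Point C) = (2032, 4640, 41832).
So ∂z/∂x = −n_x/n_z = −0.04858 and ∂z/∂y = −n_y/n_z = −0.11092.
Unit vector along 145° is (sin 145°, cos 145°) = (0.5736, -0.8192).
Slope in that direction = a·(0.5736) + b·(-0.8192) = 0.06300.
Apparent dip = arctan|0.06300| = 3.6° (true dip is 6.9°, so apparent ≤ true as expected).

3.6°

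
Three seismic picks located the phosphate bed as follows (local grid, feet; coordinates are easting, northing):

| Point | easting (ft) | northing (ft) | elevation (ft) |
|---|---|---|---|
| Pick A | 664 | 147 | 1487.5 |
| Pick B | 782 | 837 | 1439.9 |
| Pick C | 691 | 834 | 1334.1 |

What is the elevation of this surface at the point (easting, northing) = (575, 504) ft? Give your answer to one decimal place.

Let the plane be z = a·easting + b·northing + c.
Pick B−Pick A: 118a + 690b = −47.6;  Pick C−Pick A: 27a + 687b = −153.4.
Solving gives a = 1.17152, b = −0.26933.
Then c = 1487.5 − a·664 − b·147 = 749.20.
At (575, 504): z = 673.6 − 135.7 + 749.20 = 1287.1 ft.

1287.1 ft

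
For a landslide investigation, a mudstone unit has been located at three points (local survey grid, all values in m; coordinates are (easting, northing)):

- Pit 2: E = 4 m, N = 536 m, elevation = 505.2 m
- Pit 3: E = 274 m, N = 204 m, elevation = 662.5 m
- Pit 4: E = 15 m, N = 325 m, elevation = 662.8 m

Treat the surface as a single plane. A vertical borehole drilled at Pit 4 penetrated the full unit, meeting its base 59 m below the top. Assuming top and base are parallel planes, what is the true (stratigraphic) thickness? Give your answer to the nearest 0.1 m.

45.1 m

Two edge vectors: Pit 2→Pit 3 = (270, -332, 157.3), Pit 2→Pit 4 = (11, -211, 157.6).
Normal n = (Pit 2→Pit 3) × (Pit 2→Pit 4) = (-19132.9, -40821.7, -53318).
So ∂z/∂E = −n_x/n_z = −0.35885 and ∂z/∂N = −n_y/n_z = −0.76563.
|∇z| = √(a²+b²) = 0.84555, so dip δ = arctan(0.84555) = 40.22°.
True thickness = vertical thickness × cos δ = 59 × cos 40.22° = 45.1 m.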